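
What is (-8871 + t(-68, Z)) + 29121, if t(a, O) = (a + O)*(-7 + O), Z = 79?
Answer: 21042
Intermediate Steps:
t(a, O) = (-7 + O)*(O + a) (t(a, O) = (O + a)*(-7 + O) = (-7 + O)*(O + a))
(-8871 + t(-68, Z)) + 29121 = (-8871 + (79² - 7*79 - 7*(-68) + 79*(-68))) + 29121 = (-8871 + (6241 - 553 + 476 - 5372)) + 29121 = (-8871 + 792) + 29121 = -8079 + 29121 = 21042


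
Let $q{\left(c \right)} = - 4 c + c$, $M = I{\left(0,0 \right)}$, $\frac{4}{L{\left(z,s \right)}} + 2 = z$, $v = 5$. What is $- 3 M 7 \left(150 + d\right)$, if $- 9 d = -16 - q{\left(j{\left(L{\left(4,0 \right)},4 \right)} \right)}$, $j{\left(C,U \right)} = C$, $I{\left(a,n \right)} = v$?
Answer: $- \frac{47600}{3} \approx -15867.0$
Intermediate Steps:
$I{\left(a,n \right)} = 5$
$L{\left(z,s \right)} = \frac{4}{-2 + z}$
$M = 5$
$q{\left(c \right)} = - 3 c$
$d = \frac{10}{9}$ ($d = - \frac{-16 - - 3 \frac{4}{-2 + 4}}{9} = - \frac{-16 - - 3 \cdot \frac{4}{2}}{9} = - \frac{-16 - - 3 \cdot 4 \cdot \frac{1}{2}}{9} = - \frac{-16 - \left(-3\right) 2}{9} = - \frac{-16 - -6}{9} = - \frac{-16 + 6}{9} = \left(- \frac{1}{9}\right) \left(-10\right) = \frac{10}{9} \approx 1.1111$)
$- 3 M 7 \left(150 + d\right) = \left(-3\right) 5 \cdot 7 \left(150 + \frac{10}{9}\right) = \left(-15\right) 7 \cdot \frac{1360}{9} = \left(-105\right) \frac{1360}{9} = - \frac{47600}{3}$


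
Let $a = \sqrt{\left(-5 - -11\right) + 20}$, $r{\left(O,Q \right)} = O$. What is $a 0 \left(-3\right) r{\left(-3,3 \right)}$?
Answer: $0$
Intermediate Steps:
$a = \sqrt{26}$ ($a = \sqrt{\left(-5 + 11\right) + 20} = \sqrt{6 + 20} = \sqrt{26} \approx 5.099$)
$a 0 \left(-3\right) r{\left(-3,3 \right)} = \sqrt{26} \cdot 0 \left(-3\right) \left(-3\right) = \sqrt{26} \cdot 0 \left(-3\right) = \sqrt{26} \cdot 0 = 0$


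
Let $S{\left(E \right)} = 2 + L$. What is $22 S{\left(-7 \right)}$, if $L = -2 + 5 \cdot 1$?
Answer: $110$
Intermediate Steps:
$L = 3$ ($L = -2 + 5 = 3$)
$S{\left(E \right)} = 5$ ($S{\left(E \right)} = 2 + 3 = 5$)
$22 S{\left(-7 \right)} = 22 \cdot 5 = 110$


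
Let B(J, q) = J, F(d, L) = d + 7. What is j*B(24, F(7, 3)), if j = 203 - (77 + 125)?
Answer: 24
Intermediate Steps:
F(d, L) = 7 + d
j = 1 (j = 203 - 1*202 = 203 - 202 = 1)
j*B(24, F(7, 3)) = 1*24 = 24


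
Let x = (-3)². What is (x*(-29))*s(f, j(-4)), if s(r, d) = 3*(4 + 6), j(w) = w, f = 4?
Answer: -7830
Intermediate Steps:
s(r, d) = 30 (s(r, d) = 3*10 = 30)
x = 9
(x*(-29))*s(f, j(-4)) = (9*(-29))*30 = -261*30 = -7830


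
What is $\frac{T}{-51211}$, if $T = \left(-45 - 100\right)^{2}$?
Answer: $- \frac{21025}{51211} \approx -0.41056$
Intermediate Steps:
$T = 21025$ ($T = \left(-145\right)^{2} = 21025$)
$\frac{T}{-51211} = \frac{21025}{-51211} = 21025 \left(- \frac{1}{51211}\right) = - \frac{21025}{51211}$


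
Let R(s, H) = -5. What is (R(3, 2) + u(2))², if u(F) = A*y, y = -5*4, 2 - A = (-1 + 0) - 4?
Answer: 21025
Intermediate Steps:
A = 7 (A = 2 - ((-1 + 0) - 4) = 2 - (-1 - 4) = 2 - 1*(-5) = 2 + 5 = 7)
y = -20
u(F) = -140 (u(F) = 7*(-20) = -140)
(R(3, 2) + u(2))² = (-5 - 140)² = (-145)² = 21025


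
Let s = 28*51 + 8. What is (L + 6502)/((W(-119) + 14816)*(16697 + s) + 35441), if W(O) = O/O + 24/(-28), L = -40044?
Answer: -117397/940437958 ≈ -0.00012483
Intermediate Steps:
W(O) = ⅐ (W(O) = 1 + 24*(-1/28) = 1 - 6/7 = ⅐)
s = 1436 (s = 1428 + 8 = 1436)
(L + 6502)/((W(-119) + 14816)*(16697 + s) + 35441) = (-40044 + 6502)/((⅐ + 14816)*(16697 + 1436) + 35441) = -33542/((103713/7)*18133 + 35441) = -33542/(1880627829/7 + 35441) = -33542/1880875916/7 = -33542*7/1880875916 = -117397/940437958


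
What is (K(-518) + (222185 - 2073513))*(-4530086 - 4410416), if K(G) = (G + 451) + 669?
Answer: 16546419504452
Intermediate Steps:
K(G) = 1120 + G (K(G) = (451 + G) + 669 = 1120 + G)
(K(-518) + (222185 - 2073513))*(-4530086 - 4410416) = ((1120 - 518) + (222185 - 2073513))*(-4530086 - 4410416) = (602 - 1851328)*(-8940502) = -1850726*(-8940502) = 16546419504452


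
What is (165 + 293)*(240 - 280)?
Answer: -18320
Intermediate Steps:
(165 + 293)*(240 - 280) = 458*(-40) = -18320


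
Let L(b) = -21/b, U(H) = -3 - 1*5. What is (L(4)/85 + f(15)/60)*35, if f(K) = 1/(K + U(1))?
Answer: -106/51 ≈ -2.0784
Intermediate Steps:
U(H) = -8 (U(H) = -3 - 5 = -8)
f(K) = 1/(-8 + K) (f(K) = 1/(K - 8) = 1/(-8 + K))
(L(4)/85 + f(15)/60)*35 = (-21/4/85 + 1/((-8 + 15)*60))*35 = (-21*¼*(1/85) + (1/60)/7)*35 = (-21/4*1/85 + (⅐)*(1/60))*35 = (-21/340 + 1/420)*35 = -106/1785*35 = -106/51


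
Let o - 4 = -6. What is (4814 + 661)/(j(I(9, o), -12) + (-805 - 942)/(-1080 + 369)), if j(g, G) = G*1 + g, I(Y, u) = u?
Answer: -3892725/8207 ≈ -474.32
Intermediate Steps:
o = -2 (o = 4 - 6 = -2)
j(g, G) = G + g
(4814 + 661)/(j(I(9, o), -12) + (-805 - 942)/(-1080 + 369)) = (4814 + 661)/((-12 - 2) + (-805 - 942)/(-1080 + 369)) = 5475/(-14 - 1747/(-711)) = 5475/(-14 - 1747*(-1/711)) = 5475/(-14 + 1747/711) = 5475/(-8207/711) = 5475*(-711/8207) = -3892725/8207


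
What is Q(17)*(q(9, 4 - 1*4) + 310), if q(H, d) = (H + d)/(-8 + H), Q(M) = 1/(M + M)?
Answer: 319/34 ≈ 9.3824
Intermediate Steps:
Q(M) = 1/(2*M)
q(H, d) = (H + d)/(-8 + H)
Q(17)*(q(9, 4 - 1*4) + 310) = ((½)/17)*((9 + (4 - 1*4))/(-8 + 9) + 310) = ((½)*(1/17))*((9 + (4 - 4))/1 + 310) = (1*(9 + 0) + 310)/34 = (1*9 + 310)/34 = (9 + 310)/34 = (1/34)*319 = 319/34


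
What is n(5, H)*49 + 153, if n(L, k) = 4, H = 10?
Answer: 349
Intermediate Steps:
n(5, H)*49 + 153 = 4*49 + 153 = 196 + 153 = 349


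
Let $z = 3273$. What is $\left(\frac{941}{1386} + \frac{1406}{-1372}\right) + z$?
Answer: $\frac{111129517}{33957} \approx 3272.7$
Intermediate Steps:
$\left(\frac{941}{1386} + \frac{1406}{-1372}\right) + z = \left(\frac{941}{1386} + \frac{1406}{-1372}\right) + 3273 = \left(941 \cdot \frac{1}{1386} + 1406 \left(- \frac{1}{1372}\right)\right) + 3273 = \left(\frac{941}{1386} - \frac{703}{686}\right) + 3273 = - \frac{11744}{33957} + 3273 = \frac{111129517}{33957}$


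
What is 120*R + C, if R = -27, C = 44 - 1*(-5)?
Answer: -3191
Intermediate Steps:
C = 49 (C = 44 + 5 = 49)
120*R + C = 120*(-27) + 49 = -3240 + 49 = -3191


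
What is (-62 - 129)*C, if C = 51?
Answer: -9741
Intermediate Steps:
(-62 - 129)*C = (-62 - 129)*51 = -191*51 = -9741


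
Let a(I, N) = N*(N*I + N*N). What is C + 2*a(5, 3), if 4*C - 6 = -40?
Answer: 271/2 ≈ 135.50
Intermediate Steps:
C = -17/2 (C = 3/2 + (¼)*(-40) = 3/2 - 10 = -17/2 ≈ -8.5000)
a(I, N) = N*(N² + I*N) (a(I, N) = N*(I*N + N²) = N*(N² + I*N))
C + 2*a(5, 3) = -17/2 + 2*(3²*(5 + 3)) = -17/2 + 2*(9*8) = -17/2 + 2*72 = -17/2 + 144 = 271/2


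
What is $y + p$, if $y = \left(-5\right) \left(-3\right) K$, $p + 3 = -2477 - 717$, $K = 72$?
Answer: $-2117$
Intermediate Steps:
$p = -3197$ ($p = -3 - 3194 = -3197$)
$y = 1080$ ($y = \left(-5\right) \left(-3\right) 72 = 15 \cdot 72 = 1080$)
$y + p = 1080 - 3197 = -2117$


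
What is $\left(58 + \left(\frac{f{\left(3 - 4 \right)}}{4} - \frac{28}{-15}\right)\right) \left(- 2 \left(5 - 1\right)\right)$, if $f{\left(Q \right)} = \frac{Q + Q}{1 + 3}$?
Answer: $- \frac{7169}{15} \approx -477.93$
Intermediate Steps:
$f{\left(Q \right)} = \frac{Q}{2}$ ($f{\left(Q \right)} = \frac{2 Q}{4} = 2 Q \frac{1}{4} = \frac{Q}{2}$)
$\left(58 + \left(\frac{f{\left(3 - 4 \right)}}{4} - \frac{28}{-15}\right)\right) \left(- 2 \left(5 - 1\right)\right) = \left(58 + \left(\frac{\frac{1}{2} \left(3 - 4\right)}{4} - \frac{28}{-15}\right)\right) \left(- 2 \left(5 - 1\right)\right) = \left(58 + \left(\frac{1}{2} \left(-1\right) \frac{1}{4} - - \frac{28}{15}\right)\right) \left(\left(-2\right) 4\right) = \left(58 + \left(\left(- \frac{1}{2}\right) \frac{1}{4} + \frac{28}{15}\right)\right) \left(-8\right) = \left(58 + \left(- \frac{1}{8} + \frac{28}{15}\right)\right) \left(-8\right) = \left(58 + \frac{209}{120}\right) \left(-8\right) = \frac{7169}{120} \left(-8\right) = - \frac{7169}{15}$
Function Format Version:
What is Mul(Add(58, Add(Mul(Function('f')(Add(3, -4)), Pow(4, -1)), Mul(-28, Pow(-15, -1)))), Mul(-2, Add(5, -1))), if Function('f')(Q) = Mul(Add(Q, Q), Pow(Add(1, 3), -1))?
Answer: Rational(-7169, 15) ≈ -477.93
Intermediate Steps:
Function('f')(Q) = Mul(Rational(1, 2), Q) (Function('f')(Q) = Mul(Mul(2, Q), Pow(4, -1)) = Mul(Mul(2, Q), Rational(1, 4)) = Mul(Rational(1, 2), Q))
Mul(Add(58, Add(Mul(Function('f')(Add(3, -4)), Pow(4, -1)), Mul(-28, Pow(-15, -1)))), Mul(-2, Add(5, -1))) = Mul(Add(58, Add(Mul(Mul(Rational(1, 2), Add(3, -4)), Pow(4, -1)), Mul(-28, Pow(-15, -1)))), Mul(-2, Add(5, -1))) = Mul(Add(58, Add(Mul(Mul(Rational(1, 2), -1), Rational(1, 4)), Mul(-28, Rational(-1, 15)))), Mul(-2, 4)) = Mul(Add(58, Add(Mul(Rational(-1, 2), Rational(1, 4)), Rational(28, 15))), -8) = Mul(Add(58, Add(Rational(-1, 8), Rational(28, 15))), -8) = Mul(Add(58, Rational(209, 120)), -8) = Mul(Rational(7169, 120), -8) = Rational(-7169, 15)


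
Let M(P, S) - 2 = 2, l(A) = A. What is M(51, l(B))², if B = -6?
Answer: 16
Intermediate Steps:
M(P, S) = 4 (M(P, S) = 2 + 2 = 4)
M(51, l(B))² = 4² = 16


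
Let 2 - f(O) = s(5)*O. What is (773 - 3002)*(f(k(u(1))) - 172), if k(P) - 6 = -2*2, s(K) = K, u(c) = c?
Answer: 401220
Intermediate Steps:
k(P) = 2 (k(P) = 6 - 2*2 = 6 - 4 = 2)
f(O) = 2 - 5*O
(773 - 3002)*(f(k(u(1))) - 172) = (773 - 3002)*((2 - 5*2) - 172) = -2229*((2 - 10) - 172) = -2229*(-8 - 172) = -2229*(-180) = 401220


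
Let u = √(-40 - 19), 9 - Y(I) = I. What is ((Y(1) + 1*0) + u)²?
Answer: (8 + I*√59)² ≈ 5.0 + 122.9*I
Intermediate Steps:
Y(I) = 9 - I
u = I*√59 (u = √(-59) = I*√59 ≈ 7.6811*I)
((Y(1) + 1*0) + u)² = (((9 - 1*1) + 1*0) + I*√59)² = (((9 - 1) + 0) + I*√59)² = ((8 + 0) + I*√59)² = (8 + I*√59)²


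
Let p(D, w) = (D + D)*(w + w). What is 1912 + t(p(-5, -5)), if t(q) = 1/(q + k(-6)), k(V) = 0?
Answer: 191201/100 ≈ 1912.0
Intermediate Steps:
p(D, w) = 4*D*w (p(D, w) = (2*D)*(2*w) = 4*D*w)
t(q) = 1/q (t(q) = 1/(q + 0) = 1/q)
1912 + t(p(-5, -5)) = 1912 + 1/(4*(-5)*(-5)) = 1912 + 1/100 = 191201/100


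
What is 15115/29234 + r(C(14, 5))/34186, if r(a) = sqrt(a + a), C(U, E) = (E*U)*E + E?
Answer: 15115/29234 + sqrt(710)/34186 ≈ 0.51781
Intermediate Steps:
C(U, E) = E + U*E**2 (C(U, E) = U*E**2 + E = E + U*E**2)
r(a) = sqrt(2)*sqrt(a) (r(a) = sqrt(2*a) = sqrt(2)*sqrt(a))
15115/29234 + r(C(14, 5))/34186 = 15115/29234 + (sqrt(2)*sqrt(5*(1 + 5*14)))/34186 = 15115*(1/29234) + (sqrt(2)*sqrt(5*(1 + 70)))*(1/34186) = 15115/29234 + (sqrt(2)*sqrt(5*71))*(1/34186) = 15115/29234 + (sqrt(2)*sqrt(355))*(1/34186) = 15115/29234 + sqrt(710)*(1/34186) = 15115/29234 + sqrt(710)/34186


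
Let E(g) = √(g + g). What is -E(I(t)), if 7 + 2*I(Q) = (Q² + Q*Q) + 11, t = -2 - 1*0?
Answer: -2*√3 ≈ -3.4641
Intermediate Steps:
t = -2 (t = -2 + 0 = -2)
I(Q) = 2 + Q² (I(Q) = -7/2 + ((Q² + Q*Q) + 11)/2 = -7/2 + ((Q² + Q²) + 11)/2 = -7/2 + (2*Q² + 11)/2 = -7/2 + (11 + 2*Q²)/2 = -7/2 + (11/2 + Q²) = 2 + Q²)
E(g) = √2*√g (E(g) = √(2*g) = √2*√g)
-E(I(t)) = -√2*√(2 + (-2)²) = -√2*√(2 + 4) = -√2*√6 = -2*√3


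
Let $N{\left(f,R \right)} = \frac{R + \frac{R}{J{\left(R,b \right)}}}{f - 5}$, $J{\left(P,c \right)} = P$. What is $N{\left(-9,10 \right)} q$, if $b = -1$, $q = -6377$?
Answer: $\frac{10021}{2} \approx 5010.5$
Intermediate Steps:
$N{\left(f,R \right)} = \frac{1 + R}{-5 + f}$ ($N{\left(f,R \right)} = \frac{R + \frac{R}{R}}{f - 5} = \frac{R + 1}{-5 + f} = \frac{1 + R}{-5 + f}$)
$N{\left(-9,10 \right)} q = \frac{1 + 10}{-5 - 9} \left(-6377\right) = \frac{1}{-14} \cdot 11 \left(-6377\right) = \left(- \frac{1}{14}\right) 11 \left(-6377\right) = \left(- \frac{11}{14}\right) \left(-6377\right) = \frac{10021}{2}$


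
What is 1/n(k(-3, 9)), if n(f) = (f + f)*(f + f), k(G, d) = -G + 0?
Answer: 1/36 ≈ 0.027778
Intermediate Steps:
k(G, d) = -G
n(f) = 4*f² (n(f) = (2*f)*(2*f) = 4*f²)
1/n(k(-3, 9)) = 1/(4*(-1*(-3))²) = 1/(4*3²) = 1/(4*9) = 1/36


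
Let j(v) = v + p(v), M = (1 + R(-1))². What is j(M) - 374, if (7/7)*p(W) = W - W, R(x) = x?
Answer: -374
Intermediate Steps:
M = 0 (M = (1 - 1)² = 0² = 0)
p(W) = 0 (p(W) = W - W = 0)
j(v) = v (j(v) = v + 0 = v)
j(M) - 374 = 0 - 374 = -374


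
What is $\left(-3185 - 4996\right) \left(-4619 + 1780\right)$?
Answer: $23225859$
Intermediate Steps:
$\left(-3185 - 4996\right) \left(-4619 + 1780\right) = \left(-8181\right) \left(-2839\right) = 23225859$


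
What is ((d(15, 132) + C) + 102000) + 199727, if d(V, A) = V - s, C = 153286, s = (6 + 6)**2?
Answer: 454884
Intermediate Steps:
s = 144 (s = 12**2 = 144)
d(V, A) = -144 + V (d(V, A) = V - 1*144 = V - 144 = -144 + V)
((d(15, 132) + C) + 102000) + 199727 = (((-144 + 15) + 153286) + 102000) + 199727 = ((-129 + 153286) + 102000) + 199727 = (153157 + 102000) + 199727 = 255157 + 199727 = 454884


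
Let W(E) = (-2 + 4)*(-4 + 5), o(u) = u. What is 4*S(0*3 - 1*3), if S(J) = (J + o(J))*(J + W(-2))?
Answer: 24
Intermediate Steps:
W(E) = 2 (W(E) = 2*1 = 2)
S(J) = 2*J*(2 + J) (S(J) = (J + J)*(J + 2) = (2*J)*(2 + J) = 2*J*(2 + J))
4*S(0*3 - 1*3) = 4*(2*(0*3 - 1*3)*(2 + (0*3 - 1*3))) = 4*(2*(0 - 3)*(2 + (0 - 3))) = 4*(2*(-3)*(2 - 3)) = 4*(2*(-3)*(-1)) = 4*6 = 24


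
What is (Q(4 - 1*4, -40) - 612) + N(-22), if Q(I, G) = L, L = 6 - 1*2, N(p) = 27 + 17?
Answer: -564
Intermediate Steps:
N(p) = 44
L = 4 (L = 6 - 2 = 4)
Q(I, G) = 4
(Q(4 - 1*4, -40) - 612) + N(-22) = (4 - 612) + 44 = -608 + 44 = -564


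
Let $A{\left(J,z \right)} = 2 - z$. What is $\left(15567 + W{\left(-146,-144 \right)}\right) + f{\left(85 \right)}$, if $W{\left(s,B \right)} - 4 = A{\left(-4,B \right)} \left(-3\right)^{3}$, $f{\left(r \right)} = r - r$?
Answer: $11629$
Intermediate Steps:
$f{\left(r \right)} = 0$
$W{\left(s,B \right)} = -50 + 27 B$ ($W{\left(s,B \right)} = 4 + \left(2 - B\right) \left(-3\right)^{3} = 4 + \left(2 - B\right) \left(-27\right) = 4 + \left(-54 + 27 B\right) = -50 + 27 B$)
$\left(15567 + W{\left(-146,-144 \right)}\right) + f{\left(85 \right)} = \left(15567 + \left(-50 + 27 \left(-144\right)\right)\right) + 0 = \left(15567 - 3938\right) + 0 = 11629 + 0 = 11629$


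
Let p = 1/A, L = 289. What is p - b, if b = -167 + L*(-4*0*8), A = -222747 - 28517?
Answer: 41961087/251264 ≈ 167.00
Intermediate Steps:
A = -251264
p = -1/251264 (p = 1/(-251264) = -1/251264 ≈ -3.9799e-6)
b = -167 (b = -167 + 289*(-4*0*8) = -167 + 289*(0*8) = -167 + 289*0 = -167 + 0 = -167)
p - b = -1/251264 - 1*(-167) = -1/251264 + 167 = 41961087/251264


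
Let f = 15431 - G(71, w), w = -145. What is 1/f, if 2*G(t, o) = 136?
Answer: 1/15363 ≈ 6.5091e-5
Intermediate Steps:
G(t, o) = 68 (G(t, o) = (1/2)*136 = 68)
f = 15363 (f = 15431 - 1*68 = 15431 - 68 = 15363)
1/f = 1/15363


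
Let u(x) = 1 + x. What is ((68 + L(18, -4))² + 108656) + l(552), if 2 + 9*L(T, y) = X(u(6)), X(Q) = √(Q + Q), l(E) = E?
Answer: 113802 + 1220*√14/81 ≈ 1.1386e+5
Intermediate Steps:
X(Q) = √2*√Q (X(Q) = √(2*Q) = √2*√Q)
L(T, y) = -2/9 + √14/9 (L(T, y) = -2/9 + (√2*√(1 + 6))/9 = -2/9 + (√2*√7)/9 = -2/9 + √14/9)
((68 + L(18, -4))² + 108656) + l(552) = ((68 + (-2/9 + √14/9))² + 108656) + 552 = ((610/9 + √14/9)² + 108656) + 552 = (108656 + (610/9 + √14/9)²) + 552 = 109208 + (610/9 + √14/9)²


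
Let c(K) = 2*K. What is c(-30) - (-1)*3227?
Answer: 3167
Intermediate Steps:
c(-30) - (-1)*3227 = 2*(-30) - (-1)*3227 = -60 - 1*(-3227) = -60 + 3227 = 3167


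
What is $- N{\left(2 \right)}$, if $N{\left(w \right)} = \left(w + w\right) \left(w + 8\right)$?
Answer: $-40$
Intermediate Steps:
$N{\left(w \right)} = 2 w \left(8 + w\right)$
$- N{\left(2 \right)} = - 2 \cdot 2 \left(8 + 2\right) = - 2 \cdot 2 \cdot 10 = \left(-1\right) 40 = -40$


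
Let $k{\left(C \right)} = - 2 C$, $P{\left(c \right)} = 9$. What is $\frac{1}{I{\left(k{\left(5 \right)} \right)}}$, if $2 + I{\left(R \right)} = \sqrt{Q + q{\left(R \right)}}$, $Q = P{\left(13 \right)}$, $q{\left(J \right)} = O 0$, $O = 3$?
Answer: $1$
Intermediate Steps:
$q{\left(J \right)} = 0$ ($q{\left(J \right)} = 3 \cdot 0 = 0$)
$Q = 9$
$I{\left(R \right)} = 1$ ($I{\left(R \right)} = -2 + \sqrt{9 + 0} = -2 + \sqrt{9} = -2 + 3 = 1$)
$\frac{1}{I{\left(k{\left(5 \right)} \right)}} = 1^{-1} = 1$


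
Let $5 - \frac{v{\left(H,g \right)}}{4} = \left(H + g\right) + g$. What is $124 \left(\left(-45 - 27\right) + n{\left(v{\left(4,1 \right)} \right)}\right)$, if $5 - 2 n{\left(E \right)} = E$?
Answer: $-8370$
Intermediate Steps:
$v{\left(H,g \right)} = 20 - 8 g - 4 H$ ($v{\left(H,g \right)} = 20 - 4 \left(\left(H + g\right) + g\right) = 20 - 4 \left(H + 2 g\right) = 20 - \left(4 H + 8 g\right) = 20 - 8 g - 4 H$)
$n{\left(E \right)} = \frac{5}{2} - \frac{E}{2}$
$124 \left(\left(-45 - 27\right) + n{\left(v{\left(4,1 \right)} \right)}\right) = 124 \left(\left(-45 - 27\right) + \left(\frac{5}{2} - \frac{20 - 8 - 16}{2}\right)\right) = 124 \left(-72 + \left(\frac{5}{2} - \frac{20 - 8 - 16}{2}\right)\right) = 124 \left(-72 + \left(\frac{5}{2} - -2\right)\right) = 124 \left(-72 + \left(\frac{5}{2} + 2\right)\right) = 124 \left(-72 + \frac{9}{2}\right) = 124 \left(- \frac{135}{2}\right) = -8370$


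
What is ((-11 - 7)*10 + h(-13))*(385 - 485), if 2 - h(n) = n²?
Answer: 34700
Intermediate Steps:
h(n) = 2 - n²
((-11 - 7)*10 + h(-13))*(385 - 485) = ((-11 - 7)*10 + (2 - 1*(-13)²))*(385 - 485) = (-18*10 + (2 - 1*169))*(-100) = (-180 + (2 - 169))*(-100) = (-180 - 167)*(-100) = -347*(-100) = 34700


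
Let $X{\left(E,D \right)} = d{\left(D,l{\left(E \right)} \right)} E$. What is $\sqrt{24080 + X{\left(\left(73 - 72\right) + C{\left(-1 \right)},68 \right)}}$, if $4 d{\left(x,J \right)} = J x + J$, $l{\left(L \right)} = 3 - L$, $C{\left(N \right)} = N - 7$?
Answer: $\frac{\sqrt{91490}}{2} \approx 151.24$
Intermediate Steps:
$C{\left(N \right)} = -7 + N$
$d{\left(x,J \right)} = \frac{J}{4} + \frac{J x}{4}$ ($d{\left(x,J \right)} = \frac{J x + J}{4} = \frac{J + J x}{4} = \frac{J}{4} + \frac{J x}{4}$)
$X{\left(E,D \right)} = \frac{E \left(1 + D\right) \left(3 - E\right)}{4}$ ($X{\left(E,D \right)} = \frac{\left(3 - E\right) \left(1 + D\right)}{4} E = \frac{\left(1 + D\right) \left(3 - E\right)}{4} E = \frac{E \left(1 + D\right) \left(3 - E\right)}{4}$)
$\sqrt{24080 + X{\left(\left(73 - 72\right) + C{\left(-1 \right)},68 \right)}} = \sqrt{24080 - \frac{\left(\left(73 - 72\right) - 8\right) \left(1 + 68\right) \left(-3 + \left(\left(73 - 72\right) - 8\right)\right)}{4}} = \sqrt{24080 - \frac{1}{4} \left(1 - 8\right) 69 \left(-3 + \left(1 - 8\right)\right)} = \sqrt{24080 - \left(- \frac{7}{4}\right) 69 \left(-3 - 7\right)} = \sqrt{24080 - \left(- \frac{7}{4}\right) 69 \left(-10\right)} = \sqrt{24080 - \frac{2415}{2}} = \sqrt{\frac{45745}{2}} = \frac{\sqrt{91490}}{2}$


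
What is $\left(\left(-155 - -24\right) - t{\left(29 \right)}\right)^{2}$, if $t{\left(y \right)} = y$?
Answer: $25600$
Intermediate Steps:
$\left(\left(-155 - -24\right) - t{\left(29 \right)}\right)^{2} = \left(\left(-155 - -24\right) - 29\right)^{2} = \left(\left(-155 + 24\right) - 29\right)^{2} = \left(-131 - 29\right)^{2} = \left(-160\right)^{2} = 25600$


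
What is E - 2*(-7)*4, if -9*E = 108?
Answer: 44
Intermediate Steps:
E = -12 (E = -⅑*108 = -12)
E - 2*(-7)*4 = -12 - 2*(-7)*4 = -12 - (-14)*4 = -12 - 1*(-56) = -12 + 56 = 44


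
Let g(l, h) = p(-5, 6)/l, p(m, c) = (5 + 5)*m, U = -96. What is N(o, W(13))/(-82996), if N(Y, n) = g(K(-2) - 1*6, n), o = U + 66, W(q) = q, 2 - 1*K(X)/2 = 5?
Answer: -25/497976 ≈ -5.0203e-5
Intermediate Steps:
K(X) = -6 (K(X) = 4 - 2*5 = 4 - 10 = -6)
p(m, c) = 10*m
o = -30 (o = -96 + 66 = -30)
g(l, h) = -50/l (g(l, h) = (10*(-5))/l = -50/l)
N(Y, n) = 25/6 (N(Y, n) = -50/(-6 - 1*6) = -50/(-6 - 6) = -50/(-12) = -50*(-1/12) = 25/6)
N(o, W(13))/(-82996) = (25/6)/(-82996) = (25/6)*(-1/82996) = -25/497976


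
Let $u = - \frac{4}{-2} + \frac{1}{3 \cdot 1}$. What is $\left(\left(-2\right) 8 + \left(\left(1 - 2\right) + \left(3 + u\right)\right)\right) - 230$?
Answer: $- \frac{725}{3} \approx -241.67$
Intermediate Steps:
$u = \frac{7}{3}$ ($u = \left(-4\right) \left(- \frac{1}{2}\right) + \frac{1}{3} \cdot 1 = 2 + \frac{1}{3} = \frac{7}{3} \approx 2.3333$)
$\left(\left(-2\right) 8 + \left(\left(1 - 2\right) + \left(3 + u\right)\right)\right) - 230 = \left(\left(-2\right) 8 + \left(\left(1 - 2\right) + \left(3 + \frac{7}{3}\right)\right)\right) - 230 = \left(-16 + \left(-1 + \frac{16}{3}\right)\right) - 230 = \left(-16 + \frac{13}{3}\right) - 230 = - \frac{35}{3} - 230 = - \frac{725}{3}$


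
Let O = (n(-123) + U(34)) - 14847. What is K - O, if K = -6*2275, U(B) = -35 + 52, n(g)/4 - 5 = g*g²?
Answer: 7444628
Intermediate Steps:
n(g) = 20 + 4*g³ (n(g) = 20 + 4*(g*g²) = 20 + 4*g³)
U(B) = 17
O = -7458278 (O = ((20 + 4*(-123)³) + 17) - 14847 = ((20 + 4*(-1860867)) + 17) - 14847 = ((20 - 7443468) + 17) - 14847 = (-7443448 + 17) - 14847 = -7443431 - 14847 = -7458278)
K = -13650
K - O = -13650 - 1*(-7458278) = -13650 + 7458278 = 7444628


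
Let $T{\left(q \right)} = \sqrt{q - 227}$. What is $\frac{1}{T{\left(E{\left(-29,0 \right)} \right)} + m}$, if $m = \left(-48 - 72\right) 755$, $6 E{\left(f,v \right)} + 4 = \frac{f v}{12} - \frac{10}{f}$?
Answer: $- \frac{3941100}{357063669901} - \frac{i \sqrt{1722774}}{714127339802} \approx -1.1038 \cdot 10^{-5} - 1.838 \cdot 10^{-9} i$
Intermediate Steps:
$E{\left(f,v \right)} = - \frac{2}{3} - \frac{5}{3 f} + \frac{f v}{72}$ ($E{\left(f,v \right)} = - \frac{2}{3} + \frac{\frac{f v}{12} - \frac{10}{f}}{6} = - \frac{2}{3} + \frac{- \frac{10}{f} + \frac{f v}{12}}{6} = - \frac{2}{3} + \left(- \frac{5}{3 f} + \frac{f v}{72}\right) = - \frac{2}{3} - \frac{5}{3 f} + \frac{f v}{72}$)
$T{\left(q \right)} = \sqrt{-227 + q}$
$m = -90600$ ($m = \left(-48 - 72\right) 755 = \left(-120\right) 755 = -90600$)
$\frac{1}{T{\left(E{\left(-29,0 \right)} \right)} + m} = \frac{1}{\sqrt{-227 + \frac{-120 - 29 \left(-48 - 0\right)}{72 \left(-29\right)}} - 90600} = \frac{1}{\sqrt{-227 + \frac{1}{72} \left(- \frac{1}{29}\right) \left(-120 - 29 \left(-48 + 0\right)\right)} - 90600} = \frac{1}{\sqrt{-227 + \frac{1}{72} \left(- \frac{1}{29}\right) \left(-120 - -1392\right)} - 90600} = \frac{1}{\sqrt{-227 + \frac{1}{72} \left(- \frac{1}{29}\right) \left(-120 + 1392\right)} - 90600} = \frac{1}{\sqrt{-227 + \frac{1}{72} \left(- \frac{1}{29}\right) 1272} - 90600} = \frac{1}{\sqrt{-227 - \frac{53}{87}} - 90600} = \frac{1}{\sqrt{- \frac{19802}{87}} - 90600} = \frac{1}{\frac{i \sqrt{1722774}}{87} - 90600} = \frac{1}{-90600 + \frac{i \sqrt{1722774}}{87}}$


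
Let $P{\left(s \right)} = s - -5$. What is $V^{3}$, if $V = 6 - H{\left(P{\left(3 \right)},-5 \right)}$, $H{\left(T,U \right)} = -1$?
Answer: $343$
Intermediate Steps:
$P{\left(s \right)} = 5 + s$ ($P{\left(s \right)} = s + 5 = 5 + s$)
$V = 7$ ($V = 6 - -1 = 6 + 1 = 7$)
$V^{3} = 7^{3} = 343$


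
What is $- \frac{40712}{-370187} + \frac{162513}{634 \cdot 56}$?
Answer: $\frac{61605638779}{13143119248} \approx 4.6873$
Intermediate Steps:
$- \frac{40712}{-370187} + \frac{162513}{634 \cdot 56} = \left(-40712\right) \left(- \frac{1}{370187}\right) + \frac{162513}{35504} = \frac{40712}{370187} + 162513 \cdot \frac{1}{35504} = \frac{40712}{370187} + \frac{162513}{35504} = \frac{61605638779}{13143119248}$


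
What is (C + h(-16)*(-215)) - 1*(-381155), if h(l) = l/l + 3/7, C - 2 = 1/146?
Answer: 389228561/1022 ≈ 3.8085e+5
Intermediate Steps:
C = 293/146 (C = 2 + 1/146 = 293/146 ≈ 2.0069)
h(l) = 10/7 (h(l) = 1 + 3*(⅐) = 1 + 3/7 = 10/7)
(C + h(-16)*(-215)) - 1*(-381155) = (293/146 + (10/7)*(-215)) - 1*(-381155) = (293/146 - 2150/7) + 381155 = -311849/1022 + 381155 = 389228561/1022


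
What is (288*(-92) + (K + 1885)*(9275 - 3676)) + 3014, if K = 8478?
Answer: 57998955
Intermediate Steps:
(288*(-92) + (K + 1885)*(9275 - 3676)) + 3014 = (288*(-92) + (8478 + 1885)*(9275 - 3676)) + 3014 = (-26496 + 10363*5599) + 3014 = (-26496 + 58022437) + 3014 = 57995941 + 3014 = 57998955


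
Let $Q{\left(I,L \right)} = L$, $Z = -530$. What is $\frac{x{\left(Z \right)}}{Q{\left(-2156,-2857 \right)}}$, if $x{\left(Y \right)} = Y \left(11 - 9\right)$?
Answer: $\frac{1060}{2857} \approx 0.37102$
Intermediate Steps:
$x{\left(Y \right)} = 2 Y$ ($x{\left(Y \right)} = Y 2 = 2 Y$)
$\frac{x{\left(Z \right)}}{Q{\left(-2156,-2857 \right)}} = \frac{2 \left(-530\right)}{-2857} = \left(-1060\right) \left(- \frac{1}{2857}\right) = \frac{1060}{2857}$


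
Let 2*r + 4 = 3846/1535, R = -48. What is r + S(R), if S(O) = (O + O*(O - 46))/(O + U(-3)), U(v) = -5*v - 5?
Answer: -3447913/29165 ≈ -118.22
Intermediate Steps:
U(v) = -5 - 5*v
S(O) = (O + O*(-46 + O))/(10 + O) (S(O) = (O + O*(O - 46))/(O + (-5 - 5*(-3))) = (O + O*(-46 + O))/(O + (-5 + 15)) = (O + O*(-46 + O))/(O + 10) = (O + O*(-46 + O))/(10 + O))
r = -1147/1535 (r = -2 + (3846/1535)/2 = -2 + (3846*(1/1535))/2 = -2 + (½)*(3846/1535) = -2 + 1923/1535 = -1147/1535 ≈ -0.74723)
r + S(R) = -1147/1535 - 48*(-45 - 48)/(10 - 48) = -1147/1535 - 48*(-93)/(-38) = -1147/1535 - 48*(-1/38)*(-93) = -1147/1535 - 2232/19 = -3447913/29165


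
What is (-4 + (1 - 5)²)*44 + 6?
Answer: 534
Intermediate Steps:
(-4 + (1 - 5)²)*44 + 6 = (-4 + (-4)²)*44 + 6 = (-4 + 16)*44 + 6 = 12*44 + 6 = 528 + 6 = 534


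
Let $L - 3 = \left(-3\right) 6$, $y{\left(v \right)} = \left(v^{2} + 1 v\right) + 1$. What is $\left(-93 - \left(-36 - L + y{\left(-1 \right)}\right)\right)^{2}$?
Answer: $5329$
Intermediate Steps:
$y{\left(v \right)} = 1 + v + v^{2}$ ($y{\left(v \right)} = \left(v^{2} + v\right) + 1 = \left(v + v^{2}\right) + 1 = 1 + v + v^{2}$)
$L = -15$ ($L = 3 - 18 = -15$)
$\left(-93 - \left(-36 - L + y{\left(-1 \right)}\right)\right)^{2} = \left(-93 + \left(\left(- (1 - 1 + \left(-1\right)^{2}) + 36\right) - 15\right)\right)^{2} = \left(-93 + \left(\left(- (1 - 1 + 1) + 36\right) - 15\right)\right)^{2} = \left(-93 + \left(\left(\left(-1\right) 1 + 36\right) - 15\right)\right)^{2} = \left(-93 + \left(\left(-1 + 36\right) - 15\right)\right)^{2} = \left(-93 + \left(35 - 15\right)\right)^{2} = \left(-93 + 20\right)^{2} = \left(-73\right)^{2} = 5329$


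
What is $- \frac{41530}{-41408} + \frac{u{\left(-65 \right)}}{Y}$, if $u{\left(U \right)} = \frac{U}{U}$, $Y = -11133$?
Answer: $\frac{231156041}{230497632} \approx 1.0029$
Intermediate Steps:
$u{\left(U \right)} = 1$
$- \frac{41530}{-41408} + \frac{u{\left(-65 \right)}}{Y} = - \frac{41530}{-41408} + 1 \frac{1}{-11133} = \left(-41530\right) \left(- \frac{1}{41408}\right) + 1 \left(- \frac{1}{11133}\right) = \frac{20765}{20704} - \frac{1}{11133} = \frac{231156041}{230497632}$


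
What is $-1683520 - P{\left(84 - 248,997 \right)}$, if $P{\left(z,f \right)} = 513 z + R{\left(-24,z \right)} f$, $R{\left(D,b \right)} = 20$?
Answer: $-1619328$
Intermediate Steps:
$P{\left(z,f \right)} = 20 f + 513 z$ ($P{\left(z,f \right)} = 513 z + 20 f = 20 f + 513 z$)
$-1683520 - P{\left(84 - 248,997 \right)} = -1683520 - \left(20 \cdot 997 + 513 \left(84 - 248\right)\right) = -1683520 - \left(19940 + 513 \left(84 - 248\right)\right) = -1683520 - \left(19940 + 513 \left(-164\right)\right) = -1683520 - \left(19940 - 84132\right) = -1683520 - -64192 = -1683520 + 64192 = -1619328$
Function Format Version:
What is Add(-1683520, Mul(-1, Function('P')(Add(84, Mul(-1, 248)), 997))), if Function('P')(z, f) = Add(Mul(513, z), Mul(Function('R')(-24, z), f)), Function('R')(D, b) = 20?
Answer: -1619328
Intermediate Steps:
Function('P')(z, f) = Add(Mul(20, f), Mul(513, z)) (Function('P')(z, f) = Add(Mul(513, z), Mul(20, f)) = Add(Mul(20, f), Mul(513, z)))
Add(-1683520, Mul(-1, Function('P')(Add(84, Mul(-1, 248)), 997))) = Add(-1683520, Mul(-1, Add(Mul(20, 997), Mul(513, Add(84, Mul(-1, 248)))))) = Add(-1683520, Mul(-1, Add(19940, Mul(513, Add(84, -248))))) = Add(-1683520, Mul(-1, Add(19940, Mul(513, -164)))) = Add(-1683520, Mul(-1, Add(19940, -84132))) = Add(-1683520, Mul(-1, -64192)) = Add(-1683520, 64192) = -1619328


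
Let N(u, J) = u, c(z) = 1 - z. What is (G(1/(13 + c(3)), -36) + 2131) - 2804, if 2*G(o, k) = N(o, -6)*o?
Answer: -162865/242 ≈ -673.00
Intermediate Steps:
G(o, k) = o²/2 (G(o, k) = (o*o)/2 = o²/2)
(G(1/(13 + c(3)), -36) + 2131) - 2804 = ((1/(13 + (1 - 1*3)))²/2 + 2131) - 2804 = ((1/(13 + (1 - 3)))²/2 + 2131) - 2804 = ((1/(13 - 2))²/2 + 2131) - 2804 = ((1/11)²/2 + 2131) - 2804 = ((½)*(1/121) + 2131) - 2804 = (1/242 + 2131) - 2804 = 515703/242 - 2804 = -162865/242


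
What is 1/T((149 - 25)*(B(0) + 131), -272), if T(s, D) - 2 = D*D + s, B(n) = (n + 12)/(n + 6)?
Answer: 1/90478 ≈ 1.1052e-5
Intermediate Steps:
B(n) = (12 + n)/(6 + n)
T(s, D) = 2 + s + D**2 (T(s, D) = 2 + (D*D + s) = 2 + (D**2 + s) = 2 + (s + D**2) = 2 + s + D**2)
1/T((149 - 25)*(B(0) + 131), -272) = 1/(2 + (149 - 25)*((12 + 0)/(6 + 0) + 131) + (-272)**2) = 1/(2 + 124*(12/6 + 131) + 73984) = 1/(2 + 124*((1/6)*12 + 131) + 73984) = 1/(2 + 124*(2 + 131) + 73984) = 1/(2 + 124*133 + 73984) = 1/(2 + 16492 + 73984) = 1/90478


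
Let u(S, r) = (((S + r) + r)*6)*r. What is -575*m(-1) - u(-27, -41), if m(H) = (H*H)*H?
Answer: -26239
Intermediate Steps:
u(S, r) = r*(6*S + 12*r) (u(S, r) = ((S + 2*r)*6)*r = (6*S + 12*r)*r = r*(6*S + 12*r))
m(H) = H³ (m(H) = H²*H = H³)
-575*m(-1) - u(-27, -41) = -575*(-1)³ - 6*(-41)*(-27 + 2*(-41)) = -575*(-1) - 6*(-41)*(-27 - 82) = 575 - 6*(-41)*(-109) = 575 - 1*26814 = 575 - 26814 = -26239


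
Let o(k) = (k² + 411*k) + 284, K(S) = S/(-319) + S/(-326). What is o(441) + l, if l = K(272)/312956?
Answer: 1529705765478598/4068193283 ≈ 3.7602e+5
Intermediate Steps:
K(S) = -645*S/103994 (K(S) = S*(-1/319) + S*(-1/326) = -S/319 - S/326 = -645*S/103994)
o(k) = 284 + k² + 411*k
l = -21930/4068193283 (l = -645/103994*272/312956 = -87720/51997*1/312956 = -21930/4068193283 ≈ -5.3906e-6)
o(441) + l = (284 + 441² + 411*441) - 21930/4068193283 = (284 + 194481 + 181251) - 21930/4068193283 = 376016 - 21930/4068193283 = 1529705765478598/4068193283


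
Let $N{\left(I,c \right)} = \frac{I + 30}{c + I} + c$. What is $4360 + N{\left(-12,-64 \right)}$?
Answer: $\frac{163239}{38} \approx 4295.8$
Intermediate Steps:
$N{\left(I,c \right)} = c + \frac{30 + I}{I + c}$ ($N{\left(I,c \right)} = \frac{30 + I}{I + c} + c = c + \frac{30 + I}{I + c}$)
$4360 + N{\left(-12,-64 \right)} = 4360 + \frac{30 - 12 + \left(-64\right)^{2} - -768}{-12 - 64} = 4360 + \frac{30 - 12 + 4096 + 768}{-76} = 4360 - \frac{2441}{38} = \frac{163239}{38}$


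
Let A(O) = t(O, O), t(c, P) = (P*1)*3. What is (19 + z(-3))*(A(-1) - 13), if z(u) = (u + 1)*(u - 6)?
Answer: -592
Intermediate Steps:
t(c, P) = 3*P (t(c, P) = P*3 = 3*P)
z(u) = (1 + u)*(-6 + u)
A(O) = 3*O
(19 + z(-3))*(A(-1) - 13) = (19 + (-6 + (-3)**2 - 5*(-3)))*(3*(-1) - 13) = (19 + (-6 + 9 + 15))*(-3 - 13) = (19 + 18)*(-16) = 37*(-16) = -592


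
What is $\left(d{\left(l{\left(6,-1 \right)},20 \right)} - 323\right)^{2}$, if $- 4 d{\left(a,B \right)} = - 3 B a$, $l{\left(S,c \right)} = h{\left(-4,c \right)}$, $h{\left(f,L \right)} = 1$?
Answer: $94864$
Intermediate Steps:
$l{\left(S,c \right)} = 1$
$d{\left(a,B \right)} = \frac{3 B a}{4}$ ($d{\left(a,B \right)} = - \frac{- 3 B a}{4} = - \frac{\left(-3\right) B a}{4} = \frac{3 B a}{4}$)
$\left(d{\left(l{\left(6,-1 \right)},20 \right)} - 323\right)^{2} = \left(\frac{3}{4} \cdot 20 \cdot 1 - 323\right)^{2} = \left(15 - 323\right)^{2} = \left(-308\right)^{2} = 94864$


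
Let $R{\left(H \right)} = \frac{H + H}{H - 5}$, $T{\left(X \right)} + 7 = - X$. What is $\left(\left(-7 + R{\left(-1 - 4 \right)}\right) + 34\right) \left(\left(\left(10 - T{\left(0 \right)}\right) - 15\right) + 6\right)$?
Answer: $224$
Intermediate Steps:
$T{\left(X \right)} = -7 - X$
$R{\left(H \right)} = \frac{2 H}{-5 + H}$
$\left(\left(-7 + R{\left(-1 - 4 \right)}\right) + 34\right) \left(\left(\left(10 - T{\left(0 \right)}\right) - 15\right) + 6\right) = \left(\left(-7 + \frac{2 \left(-1 - 4\right)}{-5 - 5}\right) + 34\right) \left(\left(\left(10 - \left(-7 - 0\right)\right) - 15\right) + 6\right) = \left(\left(-7 + 2 \left(-5\right) \frac{1}{-5 - 5}\right) + 34\right) \left(\left(\left(10 - \left(-7 + 0\right)\right) - 15\right) + 6\right) = \left(\left(-7 + 2 \left(-5\right) \frac{1}{-10}\right) + 34\right) \left(\left(\left(10 - -7\right) - 15\right) + 6\right) = \left(\left(-7 + 2 \left(-5\right) \left(- \frac{1}{10}\right)\right) + 34\right) \left(\left(\left(10 + 7\right) - 15\right) + 6\right) = \left(\left(-7 + 1\right) + 34\right) \left(\left(17 - 15\right) + 6\right) = \left(-6 + 34\right) \left(2 + 6\right) = 28 \cdot 8 = 224$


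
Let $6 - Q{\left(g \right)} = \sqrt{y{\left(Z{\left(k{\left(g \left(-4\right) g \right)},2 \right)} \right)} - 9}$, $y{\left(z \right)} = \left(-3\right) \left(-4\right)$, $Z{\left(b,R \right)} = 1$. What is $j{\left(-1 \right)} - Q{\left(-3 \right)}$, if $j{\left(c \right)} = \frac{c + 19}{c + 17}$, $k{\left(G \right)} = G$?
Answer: $- \frac{39}{8} + \sqrt{3} \approx -3.1429$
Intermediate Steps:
$y{\left(z \right)} = 12$
$j{\left(c \right)} = \frac{19 + c}{17 + c}$
$Q{\left(g \right)} = 6 - \sqrt{3}$ ($Q{\left(g \right)} = 6 - \sqrt{12 - 9} = 6 - \sqrt{3}$)
$j{\left(-1 \right)} - Q{\left(-3 \right)} = \frac{19 - 1}{17 - 1} - \left(6 - \sqrt{3}\right) = \frac{1}{16} \cdot 18 - \left(6 - \sqrt{3}\right) = \frac{9}{8} - \left(6 - \sqrt{3}\right) = - \frac{39}{8} + \sqrt{3}$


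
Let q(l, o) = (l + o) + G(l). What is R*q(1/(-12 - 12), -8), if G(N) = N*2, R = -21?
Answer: 1365/8 ≈ 170.63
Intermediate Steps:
G(N) = 2*N
q(l, o) = o + 3*l (q(l, o) = (l + o) + 2*l = o + 3*l)
R*q(1/(-12 - 12), -8) = -21*(-8 + 3/(-12 - 12)) = -21*(-8 + 3/(-24)) = -21*(-8 + 3*(-1/24)) = -21*(-8 - 1/8) = -21*(-65/8) = 1365/8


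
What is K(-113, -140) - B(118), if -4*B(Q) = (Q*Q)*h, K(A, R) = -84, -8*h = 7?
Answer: -25039/8 ≈ -3129.9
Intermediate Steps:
h = -7/8 (h = -⅛*7 = -7/8 ≈ -0.87500)
B(Q) = 7*Q²/32 (B(Q) = -Q*Q*(-7)/(4*8) = -Q²*(-7)/(4*8) = -(-7)*Q²/32 = 7*Q²/32)
K(-113, -140) - B(118) = -84 - 7*118²/32 = -84 - 7*13924/32 = -84 - 1*24367/8 = -84 - 24367/8 = -25039/8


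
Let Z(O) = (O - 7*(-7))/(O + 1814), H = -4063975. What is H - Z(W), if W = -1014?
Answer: -650235807/160 ≈ -4.0640e+6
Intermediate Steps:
Z(O) = (49 + O)/(1814 + O) (Z(O) = (O + 49)/(1814 + O) = (49 + O)/(1814 + O))
H - Z(W) = -4063975 - (49 - 1014)/(1814 - 1014) = -4063975 - (-965)/800 = -4063975 - 1*(-193/160) = -4063975 + 193/160 = -650235807/160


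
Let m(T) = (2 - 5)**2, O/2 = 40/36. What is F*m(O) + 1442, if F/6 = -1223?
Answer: -64600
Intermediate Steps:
F = -7338 (F = 6*(-1223) = -7338)
O = 20/9 (O = 2*(40/36) = 2*(40*(1/36)) = 2*(10/9) = 20/9 ≈ 2.2222)
m(T) = 9 (m(T) = (-3)**2 = 9)
F*m(O) + 1442 = -7338*9 + 1442 = -66042 + 1442 = -64600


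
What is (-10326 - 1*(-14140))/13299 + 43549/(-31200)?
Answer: -3933003/3546400 ≈ -1.1090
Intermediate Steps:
(-10326 - 1*(-14140))/13299 + 43549/(-31200) = (-10326 + 14140)*(1/13299) + 43549*(-1/31200) = 3814*(1/13299) - 43549/31200 = 3814/13299 - 43549/31200 = -3933003/3546400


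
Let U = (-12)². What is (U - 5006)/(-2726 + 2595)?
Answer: 4862/131 ≈ 37.115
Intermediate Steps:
U = 144
(U - 5006)/(-2726 + 2595) = (144 - 5006)/(-2726 + 2595) = -4862/(-131) = -4862*(-1/131) = 4862/131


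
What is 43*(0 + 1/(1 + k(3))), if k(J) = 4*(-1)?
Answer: -43/3 ≈ -14.333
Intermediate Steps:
k(J) = -4
43*(0 + 1/(1 + k(3))) = 43*(0 + 1/(1 - 4)) = 43*(0 + 1/(-3)) = 43*(0 - 1/3) = 43*(-1/3) = -43/3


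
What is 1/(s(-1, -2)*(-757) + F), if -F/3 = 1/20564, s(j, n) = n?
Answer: 20564/31133893 ≈ 0.00066050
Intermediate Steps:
F = -3/20564 ≈ -0.00014589
1/(s(-1, -2)*(-757) + F) = 1/(-2*(-757) - 3/20564) = 1/(1514 - 3/20564) = 1/(31133893/20564) = 20564/31133893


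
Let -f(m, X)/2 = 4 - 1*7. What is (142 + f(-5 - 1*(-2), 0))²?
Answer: 21904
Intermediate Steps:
f(m, X) = 6 (f(m, X) = -2*(4 - 1*7) = -2*(4 - 7) = -2*(-3) = 6)
(142 + f(-5 - 1*(-2), 0))² = (142 + 6)² = 148² = 21904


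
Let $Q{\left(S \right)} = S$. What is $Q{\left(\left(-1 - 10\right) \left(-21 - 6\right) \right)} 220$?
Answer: $65340$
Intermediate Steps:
$Q{\left(\left(-1 - 10\right) \left(-21 - 6\right) \right)} 220 = \left(-1 - 10\right) \left(-21 - 6\right) 220 = \left(-11\right) \left(-27\right) 220 = 297 \cdot 220 = 65340$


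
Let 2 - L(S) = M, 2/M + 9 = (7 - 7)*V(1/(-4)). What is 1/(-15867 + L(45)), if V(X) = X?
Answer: -9/142783 ≈ -6.3033e-5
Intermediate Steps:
M = -2/9 (M = 2/(-9 + (7 - 7)/(-4)) = 2/(-9 + 0*(-¼)) = 2/(-9 + 0) = 2/(-9) = 2*(-⅑) = -2/9 ≈ -0.22222)
L(S) = 20/9 (L(S) = 2 - 1*(-2/9) = 2 + 2/9 = 20/9)
1/(-15867 + L(45)) = 1/(-15867 + 20/9) = 1/(-142783/9) = -9/142783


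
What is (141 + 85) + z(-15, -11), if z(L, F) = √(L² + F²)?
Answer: 226 + √346 ≈ 244.60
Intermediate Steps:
z(L, F) = √(F² + L²)
(141 + 85) + z(-15, -11) = (141 + 85) + √((-11)² + (-15)²) = 226 + √(121 + 225) = 226 + √346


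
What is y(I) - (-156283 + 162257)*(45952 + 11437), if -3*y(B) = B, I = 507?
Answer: -342842055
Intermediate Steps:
y(B) = -B/3
y(I) - (-156283 + 162257)*(45952 + 11437) = -1/3*507 - (-156283 + 162257)*(45952 + 11437) = -169 - 5974*57389 = -169 - 1*342841886 = -169 - 342841886 = -342842055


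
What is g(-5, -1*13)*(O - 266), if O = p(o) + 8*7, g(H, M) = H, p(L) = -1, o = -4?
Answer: 1055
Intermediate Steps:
O = 55 (O = -1 + 8*7 = -1 + 56 = 55)
g(-5, -1*13)*(O - 266) = -5*(55 - 266) = -5*(-211) = 1055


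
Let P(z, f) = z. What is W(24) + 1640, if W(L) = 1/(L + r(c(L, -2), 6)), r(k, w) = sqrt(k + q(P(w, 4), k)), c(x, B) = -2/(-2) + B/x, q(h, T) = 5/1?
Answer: 11219528/6841 - 2*sqrt(213)/6841 ≈ 1640.0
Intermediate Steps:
q(h, T) = 5 (q(h, T) = 5*1 = 5)
c(x, B) = 1 + B/x (c(x, B) = -2*(-1/2) + B/x = 1 + B/x)
r(k, w) = sqrt(5 + k) (r(k, w) = sqrt(k + 5) = sqrt(5 + k))
W(L) = 1/(L + sqrt(5 + (-2 + L)/L))
W(24) + 1640 = 1/(24 + sqrt(2)*sqrt(3 - 1/24)) + 1640 = 1/(24 + sqrt(2)*sqrt(71/24)) + 1640 = 1/(24 + sqrt(2)*(sqrt(426)/12)) + 1640 = 1/(24 + sqrt(213)/6) + 1640 = 1640 + 1/(24 + sqrt(213)/6)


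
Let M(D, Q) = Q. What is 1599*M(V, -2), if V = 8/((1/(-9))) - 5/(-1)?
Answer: -3198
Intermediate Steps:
V = -67 (V = 8/((1*(-⅑))) - 5*(-1) = 8/(-⅑) + 5 = 8*(-9) + 5 = -72 + 5 = -67)
1599*M(V, -2) = 1599*(-2) = -3198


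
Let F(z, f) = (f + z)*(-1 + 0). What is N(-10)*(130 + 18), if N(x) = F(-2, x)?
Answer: 1776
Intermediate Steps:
F(z, f) = -f - z (F(z, f) = (f + z)*(-1) = -f - z)
N(x) = 2 - x (N(x) = -x - 1*(-2) = -x + 2 = 2 - x)
N(-10)*(130 + 18) = (2 - 1*(-10))*(130 + 18) = (2 + 10)*148 = 12*148 = 1776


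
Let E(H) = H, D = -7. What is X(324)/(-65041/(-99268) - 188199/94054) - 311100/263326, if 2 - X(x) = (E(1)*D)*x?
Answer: -1396208331868739810/827157795686117 ≈ -1688.0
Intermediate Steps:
X(x) = 2 + 7*x (X(x) = 2 - 1*(-7)*x = 2 - (-7)*x = 2 + 7*x)
X(324)/(-65041/(-99268) - 188199/94054) - 311100/263326 = (2 + 7*324)/(-65041/(-99268) - 188199/94054) - 311100/263326 = (2 + 2268)/(-65041*(-1/99268) - 188199*1/94054) - 311100*1/263326 = 2270/(65041/99268 - 188199/94054) - 155550/131663 = 2270/(-6282386059/4668276236) - 155550/131663 = 2270*(-4668276236/6282386059) - 155550/131663 = -10596987055720/6282386059 - 155550/131663 = -1396208331868739810/827157795686117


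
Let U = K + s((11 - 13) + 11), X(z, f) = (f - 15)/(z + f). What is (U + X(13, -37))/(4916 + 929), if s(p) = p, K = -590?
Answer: -3473/35070 ≈ -0.099030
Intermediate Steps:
X(z, f) = (-15 + f)/(f + z)
U = -581 (U = -590 + ((11 - 13) + 11) = -590 + (-2 + 11) = -590 + 9 = -581)
(U + X(13, -37))/(4916 + 929) = (-581 + (-15 - 37)/(-37 + 13))/(4916 + 929) = (-581 - 52/(-24))/5845 = (-581 - 1/24*(-52))*(1/5845) = (-581 + 13/6)*(1/5845) = -3473/6*1/5845 = -3473/35070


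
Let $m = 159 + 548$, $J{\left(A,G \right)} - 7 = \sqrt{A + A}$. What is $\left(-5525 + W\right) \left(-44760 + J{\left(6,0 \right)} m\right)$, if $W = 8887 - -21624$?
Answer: $-994717646 + 35330204 \sqrt{3} \approx -9.3352 \cdot 10^{8}$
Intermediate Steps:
$J{\left(A,G \right)} = 7 + \sqrt{2} \sqrt{A}$ ($J{\left(A,G \right)} = 7 + \sqrt{A + A} = 7 + \sqrt{2 A} = 7 + \sqrt{2} \sqrt{A}$)
$m = 707$
$W = 30511$ ($W = 8887 + 21624 = 30511$)
$\left(-5525 + W\right) \left(-44760 + J{\left(6,0 \right)} m\right) = \left(-5525 + 30511\right) \left(-44760 + \left(7 + \sqrt{2} \sqrt{6}\right) 707\right) = 24986 \left(-44760 + \left(7 + 2 \sqrt{3}\right) 707\right) = 24986 \left(-44760 + \left(4949 + 1414 \sqrt{3}\right)\right) = 24986 \left(-39811 + 1414 \sqrt{3}\right) = -994717646 + 35330204 \sqrt{3}$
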